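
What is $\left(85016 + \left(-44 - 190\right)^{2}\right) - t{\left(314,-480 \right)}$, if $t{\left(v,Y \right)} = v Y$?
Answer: $290492$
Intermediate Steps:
$t{\left(v,Y \right)} = Y v$
$\left(85016 + \left(-44 - 190\right)^{2}\right) - t{\left(314,-480 \right)} = \left(85016 + \left(-44 - 190\right)^{2}\right) - \left(-480\right) 314 = \left(85016 + \left(-234\right)^{2}\right) - -150720 = \left(85016 + 54756\right) + 150720 = 139772 + 150720 = 290492$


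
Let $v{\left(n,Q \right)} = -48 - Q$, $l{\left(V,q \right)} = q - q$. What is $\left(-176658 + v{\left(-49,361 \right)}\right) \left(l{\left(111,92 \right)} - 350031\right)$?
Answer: $61978939077$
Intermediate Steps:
$l{\left(V,q \right)} = 0$
$\left(-176658 + v{\left(-49,361 \right)}\right) \left(l{\left(111,92 \right)} - 350031\right) = \left(-176658 - 409\right) \left(0 - 350031\right) = \left(-176658 - 409\right) \left(-350031\right) = \left(-177067\right) \left(-350031\right) = 61978939077$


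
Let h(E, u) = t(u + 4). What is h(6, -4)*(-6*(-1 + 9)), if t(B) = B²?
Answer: 0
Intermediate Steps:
h(E, u) = (4 + u)² (h(E, u) = (u + 4)² = (4 + u)²)
h(6, -4)*(-6*(-1 + 9)) = (4 - 4)²*(-6*(-1 + 9)) = 0²*(-6*8) = 0*(-48) = 0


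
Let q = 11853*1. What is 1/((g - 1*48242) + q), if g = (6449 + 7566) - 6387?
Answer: -1/28761 ≈ -3.4769e-5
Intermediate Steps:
q = 11853
g = 7628 (g = 14015 - 6387 = 7628)
1/((g - 1*48242) + q) = 1/((7628 - 1*48242) + 11853) = 1/((7628 - 48242) + 11853) = 1/(-40614 + 11853) = 1/(-28761) = -1/28761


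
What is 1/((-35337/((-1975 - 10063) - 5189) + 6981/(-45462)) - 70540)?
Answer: -261057958/18414532947651 ≈ -1.4177e-5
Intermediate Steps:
1/((-35337/((-1975 - 10063) - 5189) + 6981/(-45462)) - 70540) = 1/((-35337/(-12038 - 5189) + 6981*(-1/45462)) - 70540) = 1/((-35337/(-17227) - 2327/15154) - 70540) = 1/((-35337*(-1/17227) - 2327/15154) - 70540) = 1/((35337/17227 - 2327/15154) - 70540) = 1/(495409669/261057958 - 70540) = 1/(-18414532947651/261057958) = -261057958/18414532947651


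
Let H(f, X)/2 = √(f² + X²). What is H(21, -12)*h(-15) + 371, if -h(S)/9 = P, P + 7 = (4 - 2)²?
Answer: 371 + 162*√65 ≈ 1677.1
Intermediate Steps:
P = -3 (P = -7 + (4 - 2)² = -7 + 2² = -7 + 4 = -3)
h(S) = 27 (h(S) = -9*(-3) = 27)
H(f, X) = 2*√(X² + f²) (H(f, X) = 2*√(f² + X²) = 2*√(X² + f²))
H(21, -12)*h(-15) + 371 = (2*√((-12)² + 21²))*27 + 371 = (2*√(144 + 441))*27 + 371 = (2*√585)*27 + 371 = (2*(3*√65))*27 + 371 = (6*√65)*27 + 371 = 162*√65 + 371 = 371 + 162*√65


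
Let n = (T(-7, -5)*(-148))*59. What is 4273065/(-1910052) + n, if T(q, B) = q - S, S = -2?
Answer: 9265399695/212228 ≈ 43658.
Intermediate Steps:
T(q, B) = 2 + q (T(q, B) = q - 1*(-2) = q + 2 = 2 + q)
n = 43660 (n = ((2 - 7)*(-148))*59 = -5*(-148)*59 = 740*59 = 43660)
4273065/(-1910052) + n = 4273065/(-1910052) + 43660 = 4273065*(-1/1910052) + 43660 = -474785/212228 + 43660 = 9265399695/212228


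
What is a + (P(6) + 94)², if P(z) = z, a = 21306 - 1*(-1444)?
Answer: 32750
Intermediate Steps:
a = 22750 (a = 21306 + 1444 = 22750)
a + (P(6) + 94)² = 22750 + (6 + 94)² = 22750 + 100² = 22750 + 10000 = 32750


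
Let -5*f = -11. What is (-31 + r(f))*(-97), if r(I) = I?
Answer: 13968/5 ≈ 2793.6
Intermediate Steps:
f = 11/5 (f = -1/5*(-11) = 11/5 ≈ 2.2000)
(-31 + r(f))*(-97) = (-31 + 11/5)*(-97) = -144/5*(-97) = 13968/5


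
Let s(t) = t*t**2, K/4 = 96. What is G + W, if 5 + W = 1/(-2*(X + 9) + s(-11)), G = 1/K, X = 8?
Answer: -291091/58240 ≈ -4.9981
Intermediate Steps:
K = 384 (K = 4*96 = 384)
G = 1/384 ≈ 0.0026042
s(t) = t**3
W = -6826/1365 (W = -5 + 1/(-2*(8 + 9) + (-11)**3) = -5 + 1/(-2*17 - 1331) = -5 + 1/(-34 - 1331) = -5 + 1/(-1365) = -5 - 1/1365 = -6826/1365 ≈ -5.0007)
G + W = 1/384 - 6826/1365 = -291091/58240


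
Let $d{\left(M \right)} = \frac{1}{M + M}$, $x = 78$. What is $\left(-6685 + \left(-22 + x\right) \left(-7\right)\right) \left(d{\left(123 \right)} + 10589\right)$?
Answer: $- \frac{6144947305}{82} \approx -7.4938 \cdot 10^{7}$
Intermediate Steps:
$d{\left(M \right)} = \frac{1}{2 M}$
$\left(-6685 + \left(-22 + x\right) \left(-7\right)\right) \left(d{\left(123 \right)} + 10589\right) = \left(-6685 + \left(-22 + 78\right) \left(-7\right)\right) \left(\frac{1}{2 \cdot 123} + 10589\right) = \left(-6685 + 56 \left(-7\right)\right) \left(\frac{1}{2} \cdot \frac{1}{123} + 10589\right) = \left(-6685 - 392\right) \left(\frac{1}{246} + 10589\right) = \left(-7077\right) \frac{2604895}{246} = - \frac{6144947305}{82}$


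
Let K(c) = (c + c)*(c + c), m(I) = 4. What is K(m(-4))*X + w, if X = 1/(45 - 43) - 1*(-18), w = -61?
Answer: 1123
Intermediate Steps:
K(c) = 4*c² (K(c) = (2*c)*(2*c) = 4*c²)
X = 37/2 (X = 1/2 + 18 = ½ + 18 = 37/2 ≈ 18.500)
K(m(-4))*X + w = (4*4²)*(37/2) - 61 = (4*16)*(37/2) - 61 = 64*(37/2) - 61 = 1184 - 61 = 1123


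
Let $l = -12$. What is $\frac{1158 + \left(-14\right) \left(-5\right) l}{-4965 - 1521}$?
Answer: $- \frac{53}{1081} \approx -0.049029$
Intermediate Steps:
$\frac{1158 + \left(-14\right) \left(-5\right) l}{-4965 - 1521} = \frac{1158 + \left(-14\right) \left(-5\right) \left(-12\right)}{-4965 - 1521} = \frac{1158 + 70 \left(-12\right)}{-6486} = \left(1158 - 840\right) \left(- \frac{1}{6486}\right) = 318 \left(- \frac{1}{6486}\right) = - \frac{53}{1081}$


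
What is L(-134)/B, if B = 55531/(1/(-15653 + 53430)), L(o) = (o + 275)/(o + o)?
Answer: -141/562208949316 ≈ -2.5080e-10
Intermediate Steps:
L(o) = (275 + o)/(2*o) (L(o) = (275 + o)/((2*o)) = (275 + o)*(1/(2*o)) = (275 + o)/(2*o))
B = 2097794587 (B = 55531/(1/37777) = 55531*37777 = 2097794587)
L(-134)/B = ((½)*(275 - 134)/(-134))/2097794587 = ((½)*(-1/134)*141)*(1/2097794587) = -141/268*1/2097794587 = -141/562208949316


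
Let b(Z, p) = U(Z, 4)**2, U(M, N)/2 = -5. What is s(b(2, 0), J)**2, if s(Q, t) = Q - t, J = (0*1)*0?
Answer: 10000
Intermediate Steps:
J = 0 (J = 0*0 = 0)
U(M, N) = -10 (U(M, N) = 2*(-5) = -10)
b(Z, p) = 100 (b(Z, p) = (-10)**2 = 100)
s(b(2, 0), J)**2 = (100 - 1*0)**2 = (100 + 0)**2 = 100**2 = 10000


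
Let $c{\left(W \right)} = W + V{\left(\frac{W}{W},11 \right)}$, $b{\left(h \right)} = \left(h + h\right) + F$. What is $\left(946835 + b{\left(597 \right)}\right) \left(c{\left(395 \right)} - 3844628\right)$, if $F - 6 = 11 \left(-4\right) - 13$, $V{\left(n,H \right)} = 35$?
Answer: $-3644215131644$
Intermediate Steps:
$F = -51$ ($F = 6 + \left(11 \left(-4\right) - 13\right) = 6 - 57 = -51$)
$b{\left(h \right)} = -51 + 2 h$ ($b{\left(h \right)} = \left(h + h\right) - 51 = 2 h - 51 = -51 + 2 h$)
$c{\left(W \right)} = 35 + W$ ($c{\left(W \right)} = W + 35 = 35 + W$)
$\left(946835 + b{\left(597 \right)}\right) \left(c{\left(395 \right)} - 3844628\right) = \left(946835 + \left(-51 + 2 \cdot 597\right)\right) \left(\left(35 + 395\right) - 3844628\right) = \left(946835 + \left(-51 + 1194\right)\right) \left(430 - 3844628\right) = \left(946835 + 1143\right) \left(-3844198\right) = 947978 \left(-3844198\right) = -3644215131644$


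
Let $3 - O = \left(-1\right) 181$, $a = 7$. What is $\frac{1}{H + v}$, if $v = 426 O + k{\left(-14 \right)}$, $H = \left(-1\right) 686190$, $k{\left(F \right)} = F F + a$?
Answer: $- \frac{1}{607603} \approx -1.6458 \cdot 10^{-6}$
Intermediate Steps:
$k{\left(F \right)} = 7 + F^{2}$ ($k{\left(F \right)} = F F + 7 = F^{2} + 7 = 7 + F^{2}$)
$O = 184$ ($O = 3 - \left(-1\right) 181 = 3 - -181 = 3 + 181 = 184$)
$H = -686190$
$v = 78587$ ($v = 426 \cdot 184 + \left(7 + \left(-14\right)^{2}\right) = 78384 + \left(7 + 196\right) = 78384 + 203 = 78587$)
$\frac{1}{H + v} = \frac{1}{-686190 + 78587} = \frac{1}{-607603} = - \frac{1}{607603}$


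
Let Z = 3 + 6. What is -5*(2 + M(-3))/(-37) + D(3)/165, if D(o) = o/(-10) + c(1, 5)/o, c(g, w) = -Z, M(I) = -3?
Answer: -287/1850 ≈ -0.15514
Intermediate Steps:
Z = 9
c(g, w) = -9 (c(g, w) = -1*9 = -9)
D(o) = -9/o - o/10 (D(o) = o/(-10) - 9/o = o*(-⅒) - 9/o = -o/10 - 9/o = -9/o - o/10)
-5*(2 + M(-3))/(-37) + D(3)/165 = -5*(2 - 3)/(-37) + (-9/3 - ⅒*3)/165 = -5*(-1)*(-1/37) + (-9*⅓ - 3/10)*(1/165) = 5*(-1/37) + (-3 - 3/10)*(1/165) = -5/37 - 33/10*1/165 = -5/37 - 1/50 = -287/1850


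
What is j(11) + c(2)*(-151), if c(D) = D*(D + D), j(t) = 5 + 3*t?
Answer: -1170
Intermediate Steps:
c(D) = 2*D² (c(D) = D*(2*D) = 2*D²)
j(11) + c(2)*(-151) = (5 + 3*11) + (2*2²)*(-151) = (5 + 33) + (2*4)*(-151) = 38 + 8*(-151) = 38 - 1208 = -1170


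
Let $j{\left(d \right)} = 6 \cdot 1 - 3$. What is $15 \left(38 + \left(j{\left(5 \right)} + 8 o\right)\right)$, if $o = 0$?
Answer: $615$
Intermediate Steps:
$j{\left(d \right)} = 3$ ($j{\left(d \right)} = 6 - 3 = 3$)
$15 \left(38 + \left(j{\left(5 \right)} + 8 o\right)\right) = 15 \left(38 + \left(3 + 8 \cdot 0\right)\right) = 15 \left(38 + \left(3 + 0\right)\right) = 15 \left(38 + 3\right) = 15 \cdot 41 = 615$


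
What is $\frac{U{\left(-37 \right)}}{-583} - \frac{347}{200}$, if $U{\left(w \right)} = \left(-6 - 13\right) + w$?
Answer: $- \frac{191101}{116600} \approx -1.6389$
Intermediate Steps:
$U{\left(w \right)} = -19 + w$
$\frac{U{\left(-37 \right)}}{-583} - \frac{347}{200} = \frac{-19 - 37}{-583} - \frac{347}{200} = \left(-56\right) \left(- \frac{1}{583}\right) - \frac{347}{200} = \frac{56}{583} - \frac{347}{200} = - \frac{191101}{116600}$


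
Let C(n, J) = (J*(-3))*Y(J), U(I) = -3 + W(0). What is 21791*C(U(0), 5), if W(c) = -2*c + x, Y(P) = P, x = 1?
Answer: -1634325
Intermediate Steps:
W(c) = 1 - 2*c (W(c) = -2*c + 1 = 1 - 2*c)
U(I) = -2 (U(I) = -3 + (1 - 2*0) = -3 + (1 + 0) = -3 + 1 = -2)
C(n, J) = -3*J² (C(n, J) = (J*(-3))*J = (-3*J)*J = -3*J²)
21791*C(U(0), 5) = 21791*(-3*5²) = 21791*(-3*25) = 21791*(-75) = -1634325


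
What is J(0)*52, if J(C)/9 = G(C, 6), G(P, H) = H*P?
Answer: 0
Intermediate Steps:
J(C) = 54*C (J(C) = 9*(6*C) = 54*C)
J(0)*52 = (54*0)*52 = 0*52 = 0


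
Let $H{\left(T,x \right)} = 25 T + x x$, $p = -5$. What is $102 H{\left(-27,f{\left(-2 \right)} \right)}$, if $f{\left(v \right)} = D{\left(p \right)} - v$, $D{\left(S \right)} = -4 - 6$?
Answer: $-62322$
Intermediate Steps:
$D{\left(S \right)} = -10$ ($D{\left(S \right)} = -4 - 6 = -10$)
$f{\left(v \right)} = -10 - v$
$H{\left(T,x \right)} = x^{2} + 25 T$ ($H{\left(T,x \right)} = 25 T + x^{2} = x^{2} + 25 T$)
$102 H{\left(-27,f{\left(-2 \right)} \right)} = 102 \left(\left(-10 - -2\right)^{2} + 25 \left(-27\right)\right) = 102 \left(\left(-10 + 2\right)^{2} - 675\right) = 102 \left(\left(-8\right)^{2} - 675\right) = 102 \left(64 - 675\right) = 102 \left(-611\right) = -62322$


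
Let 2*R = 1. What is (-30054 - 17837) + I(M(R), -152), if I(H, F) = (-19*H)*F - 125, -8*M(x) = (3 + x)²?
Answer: -209753/4 ≈ -52438.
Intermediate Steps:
R = ½ (R = (½)*1 = ½ ≈ 0.50000)
M(x) = -(3 + x)²/8
I(H, F) = -125 - 19*F*H (I(H, F) = -19*F*H - 125 = -125 - 19*F*H)
(-30054 - 17837) + I(M(R), -152) = (-30054 - 17837) + (-125 - 19*(-152)*(-(3 + ½)²/8)) = -47891 + (-125 - 19*(-152)*(-(7/2)²/8)) = -47891 + (-125 - 19*(-152)*(-⅛*49/4)) = -47891 + (-125 - 19*(-152)*(-49/32)) = -47891 + (-125 - 17689/4) = -47891 - 18189/4 = -209753/4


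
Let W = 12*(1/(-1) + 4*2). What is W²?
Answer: 7056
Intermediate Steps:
W = 84 (W = 12*(1*(-1) + 8) = 12*(-1 + 8) = 12*7 = 84)
W² = 84² = 7056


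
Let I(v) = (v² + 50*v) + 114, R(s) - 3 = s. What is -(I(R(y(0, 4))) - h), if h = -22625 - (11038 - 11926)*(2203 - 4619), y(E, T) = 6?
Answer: -2168678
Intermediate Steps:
R(s) = 3 + s
I(v) = 114 + v² + 50*v
h = -2168033 (h = -22625 - (-888)*(-2416) = -22625 - 1*2145408 = -22625 - 2145408 = -2168033)
-(I(R(y(0, 4))) - h) = -((114 + (3 + 6)² + 50*(3 + 6)) - 1*(-2168033)) = -((114 + 9² + 50*9) + 2168033) = -((114 + 81 + 450) + 2168033) = -(645 + 2168033) = -1*2168678 = -2168678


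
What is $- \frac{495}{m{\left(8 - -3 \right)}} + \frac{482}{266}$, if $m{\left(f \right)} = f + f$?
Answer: $- \frac{5503}{266} \approx -20.688$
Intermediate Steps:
$m{\left(f \right)} = 2 f$
$- \frac{495}{m{\left(8 - -3 \right)}} + \frac{482}{266} = - \frac{495}{2 \left(8 - -3\right)} + \frac{482}{266} = - \frac{495}{2 \left(8 + 3\right)} + 482 \cdot \frac{1}{266} = - \frac{495}{2 \cdot 11} + \frac{241}{133} = - \frac{495}{22} + \frac{241}{133} = \left(-495\right) \frac{1}{22} + \frac{241}{133} = - \frac{45}{2} + \frac{241}{133} = - \frac{5503}{266}$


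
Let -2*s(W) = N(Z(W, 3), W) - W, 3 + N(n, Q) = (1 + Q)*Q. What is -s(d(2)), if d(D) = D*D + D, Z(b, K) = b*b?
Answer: 33/2 ≈ 16.500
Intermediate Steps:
Z(b, K) = b**2
N(n, Q) = -3 + Q*(1 + Q) (N(n, Q) = -3 + (1 + Q)*Q = -3 + Q*(1 + Q))
d(D) = D + D**2 (d(D) = D**2 + D = D + D**2)
s(W) = 3/2 - W**2/2 (s(W) = -((-3 + W + W**2) - W)/2 = -(-3 + W**2)/2 = 3/2 - W**2/2)
-s(d(2)) = -(3/2 - 4*(1 + 2)**2/2) = -(3/2 - (2*3)**2/2) = -(3/2 - 1/2*6**2) = -(3/2 - 1/2*36) = -(3/2 - 18) = -1*(-33/2) = 33/2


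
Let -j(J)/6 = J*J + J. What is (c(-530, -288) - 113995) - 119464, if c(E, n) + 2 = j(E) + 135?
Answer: -1915546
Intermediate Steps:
j(J) = -6*J - 6*J² (j(J) = -6*(J*J + J) = -6*(J² + J) = -6*(J + J²) = -6*J - 6*J²)
c(E, n) = 133 - 6*E*(1 + E) (c(E, n) = -2 + (-6*E*(1 + E) + 135) = -2 + (135 - 6*E*(1 + E)) = 133 - 6*E*(1 + E))
(c(-530, -288) - 113995) - 119464 = ((133 - 6*(-530)*(1 - 530)) - 113995) - 119464 = ((133 - 6*(-530)*(-529)) - 113995) - 119464 = ((133 - 1682220) - 113995) - 119464 = (-1682087 - 113995) - 119464 = -1796082 - 119464 = -1915546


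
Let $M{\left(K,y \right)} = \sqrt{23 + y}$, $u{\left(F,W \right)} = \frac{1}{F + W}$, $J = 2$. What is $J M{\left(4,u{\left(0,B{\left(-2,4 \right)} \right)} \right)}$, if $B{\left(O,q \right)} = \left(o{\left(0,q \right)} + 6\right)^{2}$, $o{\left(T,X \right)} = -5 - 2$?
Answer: $4 \sqrt{6} \approx 9.798$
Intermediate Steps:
$o{\left(T,X \right)} = -7$ ($o{\left(T,X \right)} = -5 - 2 = -7$)
$B{\left(O,q \right)} = 1$ ($B{\left(O,q \right)} = \left(-7 + 6\right)^{2} = \left(-1\right)^{2} = 1$)
$J M{\left(4,u{\left(0,B{\left(-2,4 \right)} \right)} \right)} = 2 \sqrt{23 + \frac{1}{0 + 1}} = 2 \sqrt{23 + 1^{-1}} = 2 \sqrt{23 + 1} = 2 \sqrt{24} = 2 \cdot 2 \sqrt{6} = 4 \sqrt{6}$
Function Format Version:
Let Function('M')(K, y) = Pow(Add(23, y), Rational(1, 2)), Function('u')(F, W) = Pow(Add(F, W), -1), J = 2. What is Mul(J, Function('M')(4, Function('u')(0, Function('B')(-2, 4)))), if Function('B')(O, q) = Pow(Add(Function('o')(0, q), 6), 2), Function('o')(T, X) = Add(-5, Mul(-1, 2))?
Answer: Mul(4, Pow(6, Rational(1, 2))) ≈ 9.7980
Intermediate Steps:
Function('o')(T, X) = -7 (Function('o')(T, X) = Add(-5, -2) = -7)
Function('B')(O, q) = 1 (Function('B')(O, q) = Pow(Add(-7, 6), 2) = Pow(-1, 2) = 1)
Mul(J, Function('M')(4, Function('u')(0, Function('B')(-2, 4)))) = Mul(2, Pow(Add(23, Pow(Add(0, 1), -1)), Rational(1, 2))) = Mul(2, Pow(Add(23, Pow(1, -1)), Rational(1, 2))) = Mul(2, Pow(Add(23, 1), Rational(1, 2))) = Mul(2, Pow(24, Rational(1, 2))) = Mul(2, Mul(2, Pow(6, Rational(1, 2)))) = Mul(4, Pow(6, Rational(1, 2)))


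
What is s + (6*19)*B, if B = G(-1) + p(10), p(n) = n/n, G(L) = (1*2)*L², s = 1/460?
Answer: 157321/460 ≈ 342.00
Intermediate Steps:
s = 1/460 ≈ 0.0021739
G(L) = 2*L²
p(n) = 1
B = 3 (B = 2*(-1)² + 1 = 2*1 + 1 = 2 + 1 = 3)
s + (6*19)*B = 1/460 + (6*19)*3 = 1/460 + 114*3 = 1/460 + 342 = 157321/460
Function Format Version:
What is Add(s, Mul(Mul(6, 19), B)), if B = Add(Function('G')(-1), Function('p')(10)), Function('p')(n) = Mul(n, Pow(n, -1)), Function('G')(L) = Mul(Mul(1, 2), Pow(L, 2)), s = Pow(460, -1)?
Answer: Rational(157321, 460) ≈ 342.00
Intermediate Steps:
s = Rational(1, 460) ≈ 0.0021739
Function('G')(L) = Mul(2, Pow(L, 2))
Function('p')(n) = 1
B = 3 (B = Add(Mul(2, Pow(-1, 2)), 1) = Add(Mul(2, 1), 1) = Add(2, 1) = 3)
Add(s, Mul(Mul(6, 19), B)) = Add(Rational(1, 460), Mul(Mul(6, 19), 3)) = Add(Rational(1, 460), Mul(114, 3)) = Add(Rational(1, 460), 342) = Rational(157321, 460)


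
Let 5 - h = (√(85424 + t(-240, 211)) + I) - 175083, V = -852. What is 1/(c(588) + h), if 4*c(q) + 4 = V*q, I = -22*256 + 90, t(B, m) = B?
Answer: 5035/278855731 + 8*√11/278855731 ≈ 1.8151e-5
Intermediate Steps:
I = -5542 (I = -5632 + 90 = -5542)
c(q) = -1 - 213*q (c(q) = -1 + (-852*q)/4 = -1 - 213*q)
h = 180630 - 88*√11 (h = 5 - ((√(85424 - 240) - 5542) - 175083) = 5 - ((√85184 - 5542) - 175083) = 5 - ((88*√11 - 5542) - 175083) = 5 - ((-5542 + 88*√11) - 175083) = 5 - (-180625 + 88*√11) = 5 + (180625 - 88*√11) = 180630 - 88*√11 ≈ 1.8034e+5)
1/(c(588) + h) = 1/((-1 - 213*588) + (180630 - 88*√11)) = 1/((-1 - 125244) + (180630 - 88*√11)) = 1/(-125245 + (180630 - 88*√11)) = 1/(55385 - 88*√11)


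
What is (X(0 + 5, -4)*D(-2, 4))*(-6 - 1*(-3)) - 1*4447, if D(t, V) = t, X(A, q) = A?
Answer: -4417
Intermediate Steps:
(X(0 + 5, -4)*D(-2, 4))*(-6 - 1*(-3)) - 1*4447 = ((0 + 5)*(-2))*(-6 - 1*(-3)) - 1*4447 = (5*(-2))*(-6 + 3) - 4447 = -10*(-3) - 4447 = 30 - 4447 = -4417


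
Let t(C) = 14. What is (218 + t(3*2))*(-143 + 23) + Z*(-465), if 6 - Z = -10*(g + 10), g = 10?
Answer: -123630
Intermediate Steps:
Z = 206 (Z = 6 - (-10)*(10 + 10) = 6 - (-10)*20 = 6 - 1*(-200) = 6 + 200 = 206)
(218 + t(3*2))*(-143 + 23) + Z*(-465) = (218 + 14)*(-143 + 23) + 206*(-465) = 232*(-120) - 95790 = -27840 - 95790 = -123630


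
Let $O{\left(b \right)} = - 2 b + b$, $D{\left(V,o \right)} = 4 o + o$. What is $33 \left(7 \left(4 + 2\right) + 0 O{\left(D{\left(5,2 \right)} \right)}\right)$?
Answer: $1386$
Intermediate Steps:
$D{\left(V,o \right)} = 5 o$
$O{\left(b \right)} = - b$
$33 \left(7 \left(4 + 2\right) + 0 O{\left(D{\left(5,2 \right)} \right)}\right) = 33 \left(7 \left(4 + 2\right) + 0 \left(- 5 \cdot 2\right)\right) = 33 \left(7 \cdot 6 + 0 \left(\left(-1\right) 10\right)\right) = 33 \left(42 + 0 \left(-10\right)\right) = 33 \left(42 + 0\right) = 33 \cdot 42 = 1386$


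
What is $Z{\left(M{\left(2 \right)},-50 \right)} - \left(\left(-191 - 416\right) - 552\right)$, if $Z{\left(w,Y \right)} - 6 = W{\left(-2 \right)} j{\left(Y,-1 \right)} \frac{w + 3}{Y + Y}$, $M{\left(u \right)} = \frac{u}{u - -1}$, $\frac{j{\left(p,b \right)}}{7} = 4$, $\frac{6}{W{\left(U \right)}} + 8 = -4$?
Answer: $\frac{174827}{150} \approx 1165.5$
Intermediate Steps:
$W{\left(U \right)} = - \frac{1}{2}$ ($W{\left(U \right)} = \frac{6}{-8 - 4} = \frac{6}{-12} = 6 \left(- \frac{1}{12}\right) = - \frac{1}{2}$)
$j{\left(p,b \right)} = 28$ ($j{\left(p,b \right)} = 7 \cdot 4 = 28$)
$M{\left(u \right)} = \frac{u}{1 + u}$ ($M{\left(u \right)} = \frac{u}{u + 1} = \frac{u}{1 + u}$)
$Z{\left(w,Y \right)} = 6 - \frac{7 \left(3 + w\right)}{Y}$ ($Z{\left(w,Y \right)} = 6 - \frac{28 \frac{w + 3}{Y + Y}}{2} = 6 - \frac{28 \frac{3 + w}{2 Y}}{2} = 6 - \frac{14 \frac{1}{Y} \left(3 + w\right)}{2} = 6 - \frac{7 \left(3 + w\right)}{Y}$)
$Z{\left(M{\left(2 \right)},-50 \right)} - \left(\left(-191 - 416\right) - 552\right) = \frac{-21 - 7 \frac{2}{1 + 2} + 6 \left(-50\right)}{-50} - \left(\left(-191 - 416\right) - 552\right) = - \frac{-21 - 7 \cdot \frac{2}{3} - 300}{50} - \left(-607 - 552\right) = - \frac{-21 - 7 \cdot 2 \cdot \frac{1}{3} - 300}{50} - -1159 = - \frac{-21 - \frac{14}{3} - 300}{50} + 1159 = \left(- \frac{1}{50}\right) \left(- \frac{977}{3}\right) + 1159 = \frac{977}{150} + 1159 = \frac{174827}{150}$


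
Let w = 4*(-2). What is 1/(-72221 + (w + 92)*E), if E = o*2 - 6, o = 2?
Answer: -1/72389 ≈ -1.3814e-5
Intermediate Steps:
w = -8
E = -2 (E = 2*2 - 6 = 4 - 6 = -2)
1/(-72221 + (w + 92)*E) = 1/(-72221 + (-8 + 92)*(-2)) = 1/(-72221 + 84*(-2)) = 1/(-72221 - 168) = 1/(-72389) = -1/72389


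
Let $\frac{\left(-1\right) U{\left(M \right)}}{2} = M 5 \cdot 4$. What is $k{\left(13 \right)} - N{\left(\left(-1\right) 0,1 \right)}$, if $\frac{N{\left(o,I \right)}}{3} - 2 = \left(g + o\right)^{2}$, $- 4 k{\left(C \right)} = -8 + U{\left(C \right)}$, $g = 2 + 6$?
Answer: $-66$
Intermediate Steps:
$g = 8$
$U{\left(M \right)} = - 40 M$ ($U{\left(M \right)} = - 2 M 5 \cdot 4 = - 2 \cdot 5 M 4 = - 2 \cdot 20 M = - 40 M$)
$k{\left(C \right)} = 2 + 10 C$ ($k{\left(C \right)} = - \frac{-8 - 40 C}{4} = 2 + 10 C$)
$N{\left(o,I \right)} = 6 + 3 \left(8 + o\right)^{2}$
$k{\left(13 \right)} - N{\left(\left(-1\right) 0,1 \right)} = \left(2 + 10 \cdot 13\right) - \left(6 + 3 \left(8 - 0\right)^{2}\right) = \left(2 + 130\right) - \left(6 + 3 \left(8 + 0\right)^{2}\right) = 132 - \left(6 + 3 \cdot 8^{2}\right) = 132 - \left(6 + 3 \cdot 64\right) = 132 - \left(6 + 192\right) = 132 - 198 = -66$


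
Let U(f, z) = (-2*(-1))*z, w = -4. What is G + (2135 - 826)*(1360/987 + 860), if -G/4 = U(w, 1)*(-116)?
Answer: 159114508/141 ≈ 1.1285e+6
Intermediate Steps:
U(f, z) = 2*z
G = 928 (G = -4*2*1*(-116) = -8*(-116) = -4*(-232) = 928)
G + (2135 - 826)*(1360/987 + 860) = 928 + (2135 - 826)*(1360/987 + 860) = 928 + 1309*(1360*(1/987) + 860) = 928 + 1309*(1360/987 + 860) = 928 + 1309*(850180/987) = 928 + 158983660/141 = 159114508/141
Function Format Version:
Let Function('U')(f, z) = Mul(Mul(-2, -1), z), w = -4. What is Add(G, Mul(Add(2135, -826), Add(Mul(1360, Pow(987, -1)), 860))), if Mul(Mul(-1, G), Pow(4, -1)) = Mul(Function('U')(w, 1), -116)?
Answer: Rational(159114508, 141) ≈ 1.1285e+6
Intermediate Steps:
Function('U')(f, z) = Mul(2, z)
G = 928 (G = Mul(-4, Mul(Mul(2, 1), -116)) = Mul(-4, Mul(2, -116)) = Mul(-4, -232) = 928)
Add(G, Mul(Add(2135, -826), Add(Mul(1360, Pow(987, -1)), 860))) = Add(928, Mul(Add(2135, -826), Add(Mul(1360, Pow(987, -1)), 860))) = Add(928, Mul(1309, Add(Mul(1360, Rational(1, 987)), 860))) = Add(928, Mul(1309, Add(Rational(1360, 987), 860))) = Add(928, Mul(1309, Rational(850180, 987))) = Add(928, Rational(158983660, 141)) = Rational(159114508, 141)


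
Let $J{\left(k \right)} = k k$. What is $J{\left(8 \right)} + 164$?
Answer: $228$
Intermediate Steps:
$J{\left(k \right)} = k^{2}$
$J{\left(8 \right)} + 164 = 8^{2} + 164 = 64 + 164 = 228$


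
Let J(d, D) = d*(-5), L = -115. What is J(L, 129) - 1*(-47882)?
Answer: 48457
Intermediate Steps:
J(d, D) = -5*d
J(L, 129) - 1*(-47882) = -5*(-115) - 1*(-47882) = 575 + 47882 = 48457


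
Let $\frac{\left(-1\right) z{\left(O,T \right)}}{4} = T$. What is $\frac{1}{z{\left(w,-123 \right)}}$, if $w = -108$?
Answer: $\frac{1}{492} \approx 0.0020325$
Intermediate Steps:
$z{\left(O,T \right)} = - 4 T$
$\frac{1}{z{\left(w,-123 \right)}} = \frac{1}{\left(-4\right) \left(-123\right)} = \frac{1}{492}$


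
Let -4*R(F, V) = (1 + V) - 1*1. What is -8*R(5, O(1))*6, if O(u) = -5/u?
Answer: -60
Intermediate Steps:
R(F, V) = -V/4 (R(F, V) = -((1 + V) - 1*1)/4 = -((1 + V) - 1)/4 = -V/4)
-8*R(5, O(1))*6 = -(-2)*(-5/1)*6 = -(-2)*(-5*1)*6 = -(-2)*(-5)*6 = -8*5/4*6 = -10*6 = -60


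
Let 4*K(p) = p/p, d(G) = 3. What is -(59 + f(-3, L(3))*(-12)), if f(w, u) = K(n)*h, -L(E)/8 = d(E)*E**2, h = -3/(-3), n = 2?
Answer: -56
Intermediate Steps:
K(p) = 1/4 (K(p) = (p/p)/4 = (1/4)*1 = 1/4)
h = 1 (h = -3*(-1/3) = 1)
L(E) = -24*E**2
f(w, u) = 1/4 (f(w, u) = (1/4)*1 = 1/4)
-(59 + f(-3, L(3))*(-12)) = -(59 + (1/4)*(-12)) = -(59 - 3) = -1*56 = -56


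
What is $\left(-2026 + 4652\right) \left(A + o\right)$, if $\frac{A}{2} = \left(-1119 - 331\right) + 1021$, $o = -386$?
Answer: $-3266744$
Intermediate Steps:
$A = -858$ ($A = 2 \left(\left(-1119 - 331\right) + 1021\right) = 2 \left(-1450 + 1021\right) = 2 \left(-429\right) = -858$)
$\left(-2026 + 4652\right) \left(A + o\right) = \left(-2026 + 4652\right) \left(-858 - 386\right) = 2626 \left(-1244\right) = -3266744$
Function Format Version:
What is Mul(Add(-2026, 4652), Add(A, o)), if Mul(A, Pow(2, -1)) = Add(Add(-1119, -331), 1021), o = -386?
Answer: -3266744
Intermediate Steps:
A = -858 (A = Mul(2, Add(Add(-1119, -331), 1021)) = Mul(2, Add(-1450, 1021)) = Mul(2, -429) = -858)
Mul(Add(-2026, 4652), Add(A, o)) = Mul(Add(-2026, 4652), Add(-858, -386)) = Mul(2626, -1244) = -3266744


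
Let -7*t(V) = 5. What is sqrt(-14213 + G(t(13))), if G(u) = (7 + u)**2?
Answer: I*sqrt(694501)/7 ≈ 119.05*I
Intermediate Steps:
t(V) = -5/7 (t(V) = -1/7*5 = -5/7)
sqrt(-14213 + G(t(13))) = sqrt(-14213 + (7 - 5/7)**2) = sqrt(-14213 + (44/7)**2) = sqrt(-14213 + 1936/49) = sqrt(-694501/49) = I*sqrt(694501)/7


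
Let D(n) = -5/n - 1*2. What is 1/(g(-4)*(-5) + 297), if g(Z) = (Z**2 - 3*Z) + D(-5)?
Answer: 1/162 ≈ 0.0061728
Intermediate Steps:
D(n) = -2 - 5/n (D(n) = -5/n - 2 = -2 - 5/n)
g(Z) = -1 + Z**2 - 3*Z (g(Z) = (Z**2 - 3*Z) + (-2 - 5/(-5)) = (Z**2 - 3*Z) + (-2 - 5*(-1/5)) = (Z**2 - 3*Z) + (-2 + 1) = (Z**2 - 3*Z) - 1 = -1 + Z**2 - 3*Z)
1/(g(-4)*(-5) + 297) = 1/((-1 + (-4)**2 - 3*(-4))*(-5) + 297) = 1/((-1 + 16 + 12)*(-5) + 297) = 1/(27*(-5) + 297) = 1/(-135 + 297) = 1/162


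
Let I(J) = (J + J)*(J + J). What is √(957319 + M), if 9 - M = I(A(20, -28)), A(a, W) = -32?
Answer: 4*√59577 ≈ 976.34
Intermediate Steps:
I(J) = 4*J² (I(J) = (2*J)*(2*J) = 4*J²)
M = -4087 (M = 9 - 4*(-32)² = 9 - 4*1024 = 9 - 1*4096 = 9 - 4096 = -4087)
√(957319 + M) = √(957319 - 4087) = √953232 = 4*√59577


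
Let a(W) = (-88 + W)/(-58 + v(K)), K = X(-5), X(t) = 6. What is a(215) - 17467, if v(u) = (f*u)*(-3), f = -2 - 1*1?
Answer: -69995/4 ≈ -17499.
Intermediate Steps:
f = -3 (f = -2 - 1 = -3)
K = 6
v(u) = 9*u (v(u) = -3*u*(-3) = 9*u)
a(W) = 22 - W/4 (a(W) = (-88 + W)/(-58 + 9*6) = (-88 + W)/(-58 + 54) = (-88 + W)/(-4) = (-88 + W)*(-¼) = 22 - W/4)
a(215) - 17467 = (22 - ¼*215) - 17467 = (22 - 215/4) - 17467 = -127/4 - 17467 = -69995/4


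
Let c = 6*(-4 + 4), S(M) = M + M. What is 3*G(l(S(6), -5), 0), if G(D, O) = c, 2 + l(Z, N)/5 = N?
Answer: 0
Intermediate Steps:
S(M) = 2*M
c = 0 (c = 6*0 = 0)
l(Z, N) = -10 + 5*N
G(D, O) = 0
3*G(l(S(6), -5), 0) = 3*0 = 0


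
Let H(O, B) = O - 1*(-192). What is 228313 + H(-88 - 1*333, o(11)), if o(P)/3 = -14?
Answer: 228084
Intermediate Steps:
o(P) = -42 (o(P) = 3*(-14) = -42)
H(O, B) = 192 + O (H(O, B) = O + 192 = 192 + O)
228313 + H(-88 - 1*333, o(11)) = 228313 + (192 + (-88 - 1*333)) = 228313 + (192 + (-88 - 333)) = 228313 + (192 - 421) = 228313 - 229 = 228084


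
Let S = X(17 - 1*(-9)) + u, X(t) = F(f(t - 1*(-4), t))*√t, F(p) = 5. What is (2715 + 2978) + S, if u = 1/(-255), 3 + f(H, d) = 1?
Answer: 1451714/255 + 5*√26 ≈ 5718.5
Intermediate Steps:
f(H, d) = -2 (f(H, d) = -3 + 1 = -2)
X(t) = 5*√t
u = -1/255 ≈ -0.0039216
S = -1/255 + 5*√26 (S = 5*√(17 - 1*(-9)) - 1/255 = 5*√(17 + 9) - 1/255 = 5*√26 - 1/255 = -1/255 + 5*√26 ≈ 25.491)
(2715 + 2978) + S = (2715 + 2978) + (-1/255 + 5*√26) = 5693 + (-1/255 + 5*√26) = 1451714/255 + 5*√26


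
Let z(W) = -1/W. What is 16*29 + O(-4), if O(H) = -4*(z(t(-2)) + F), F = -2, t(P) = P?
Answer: 470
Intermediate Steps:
O(H) = 6 (O(H) = -4*(-1/(-2) - 2) = -4*(-1*(-½) - 2) = -4*(½ - 2) = -4*(-3/2) = 6)
16*29 + O(-4) = 16*29 + 6 = 464 + 6 = 470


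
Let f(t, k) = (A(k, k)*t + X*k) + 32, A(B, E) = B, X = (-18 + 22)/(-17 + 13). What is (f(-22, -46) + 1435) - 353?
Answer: 2172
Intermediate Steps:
X = -1 (X = 4/(-4) = 4*(-1/4) = -1)
f(t, k) = 32 - k + k*t (f(t, k) = (k*t - k) + 32 = (-k + k*t) + 32 = 32 - k + k*t)
(f(-22, -46) + 1435) - 353 = ((32 - 1*(-46) - 46*(-22)) + 1435) - 353 = ((32 + 46 + 1012) + 1435) - 353 = (1090 + 1435) - 353 = 2525 - 353 = 2172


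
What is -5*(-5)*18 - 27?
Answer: 423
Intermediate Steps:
-5*(-5)*18 - 27 = 25*18 - 27 = 450 - 27 = 423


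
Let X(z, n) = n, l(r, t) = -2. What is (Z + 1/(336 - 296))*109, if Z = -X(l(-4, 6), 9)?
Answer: -39131/40 ≈ -978.28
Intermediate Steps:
Z = -9 (Z = -1*9 = -9)
(Z + 1/(336 - 296))*109 = (-9 + 1/(336 - 296))*109 = (-9 + 1/40)*109 = -359/40*109 = -39131/40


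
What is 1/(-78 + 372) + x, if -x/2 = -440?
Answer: 258721/294 ≈ 880.00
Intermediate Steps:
x = 880 (x = -2*(-440) = 880)
1/(-78 + 372) + x = 1/(-78 + 372) + 880 = 1/294 + 880 = 258721/294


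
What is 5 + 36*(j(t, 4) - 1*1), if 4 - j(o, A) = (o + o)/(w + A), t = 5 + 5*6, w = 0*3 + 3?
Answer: -247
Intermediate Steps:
w = 3 (w = 0 + 3 = 3)
t = 35 (t = 5 + 30 = 35)
j(o, A) = 4 - 2*o/(3 + A) (j(o, A) = 4 - (o + o)/(3 + A) = 4 - 2*o/(3 + A))
5 + 36*(j(t, 4) - 1*1) = 5 + 36*(2*(6 - 1*35 + 2*4)/(3 + 4) - 1*1) = 5 + 36*(2*(6 - 35 + 8)/7 - 1) = 5 + 36*(2*(⅐)*(-21) - 1) = 5 + 36*(-6 - 1) = 5 + 36*(-7) = 5 - 252 = -247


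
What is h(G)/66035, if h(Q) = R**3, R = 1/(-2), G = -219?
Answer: -1/528280 ≈ -1.8929e-6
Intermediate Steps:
R = -1/2 ≈ -0.50000
h(Q) = -1/8 (h(Q) = (-1/2)**3 = -1/8)
h(G)/66035 = -1/8/66035 = -1/8*1/66035 = -1/528280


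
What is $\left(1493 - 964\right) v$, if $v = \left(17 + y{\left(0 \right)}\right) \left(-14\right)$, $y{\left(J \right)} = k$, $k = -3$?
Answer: $-103684$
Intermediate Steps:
$y{\left(J \right)} = -3$
$v = -196$ ($v = \left(17 - 3\right) \left(-14\right) = 14 \left(-14\right) = -196$)
$\left(1493 - 964\right) v = \left(1493 - 964\right) \left(-196\right) = 529 \left(-196\right) = -103684$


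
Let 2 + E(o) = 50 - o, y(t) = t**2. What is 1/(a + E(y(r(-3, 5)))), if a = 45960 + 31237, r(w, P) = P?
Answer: 1/77220 ≈ 1.2950e-5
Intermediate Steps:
E(o) = 48 - o (E(o) = -2 + (50 - o) = 48 - o)
a = 77197
1/(a + E(y(r(-3, 5)))) = 1/(77197 + (48 - 1*5**2)) = 1/(77197 + (48 - 1*25)) = 1/(77197 + (48 - 25)) = 1/(77197 + 23) = 1/77220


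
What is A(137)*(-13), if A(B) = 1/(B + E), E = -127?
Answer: -13/10 ≈ -1.3000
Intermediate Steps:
A(B) = 1/(-127 + B) (A(B) = 1/(B - 127) = 1/(-127 + B))
A(137)*(-13) = -13/(-127 + 137) = -13/10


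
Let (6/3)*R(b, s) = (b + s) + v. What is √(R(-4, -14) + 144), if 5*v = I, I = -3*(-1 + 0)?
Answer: √13530/10 ≈ 11.632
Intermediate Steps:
I = 3 (I = -3*(-1) = 3)
v = ⅗ (v = (⅕)*3 = ⅗ ≈ 0.60000)
R(b, s) = 3/10 + b/2 + s/2 (R(b, s) = ((b + s) + ⅗)/2 = (⅗ + b + s)/2 = 3/10 + b/2 + s/2)
√(R(-4, -14) + 144) = √((3/10 + (½)*(-4) + (½)*(-14)) + 144) = √((3/10 - 2 - 7) + 144) = √(-87/10 + 144) = √(1353/10) = √13530/10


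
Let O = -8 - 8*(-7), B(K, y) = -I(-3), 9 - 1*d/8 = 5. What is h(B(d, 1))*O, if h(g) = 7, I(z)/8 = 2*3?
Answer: 336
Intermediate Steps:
d = 32 (d = 72 - 8*5 = 72 - 40 = 32)
I(z) = 48 (I(z) = 8*(2*3) = 8*6 = 48)
B(K, y) = -48 (B(K, y) = -1*48 = -48)
O = 48 (O = -8 + 56 = 48)
h(B(d, 1))*O = 7*48 = 336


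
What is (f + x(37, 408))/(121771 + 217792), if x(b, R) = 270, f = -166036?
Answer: -165766/339563 ≈ -0.48817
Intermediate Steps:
(f + x(37, 408))/(121771 + 217792) = (-166036 + 270)/(121771 + 217792) = -165766/339563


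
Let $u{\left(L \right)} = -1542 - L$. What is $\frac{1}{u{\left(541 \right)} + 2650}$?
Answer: $\frac{1}{567} \approx 0.0017637$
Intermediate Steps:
$\frac{1}{u{\left(541 \right)} + 2650} = \frac{1}{\left(-1542 - 541\right) + 2650} = \frac{1}{-2083 + 2650} = \frac{1}{567}$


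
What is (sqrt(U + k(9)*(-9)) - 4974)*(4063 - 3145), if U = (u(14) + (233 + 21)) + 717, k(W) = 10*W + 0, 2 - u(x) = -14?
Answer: -4566132 + 918*sqrt(177) ≈ -4.5539e+6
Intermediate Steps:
u(x) = 16 (u(x) = 2 - 1*(-14) = 2 + 14 = 16)
k(W) = 10*W
U = 987 (U = (16 + (233 + 21)) + 717 = (16 + 254) + 717 = 270 + 717 = 987)
(sqrt(U + k(9)*(-9)) - 4974)*(4063 - 3145) = (sqrt(987 + (10*9)*(-9)) - 4974)*(4063 - 3145) = (sqrt(987 + 90*(-9)) - 4974)*918 = (sqrt(987 - 810) - 4974)*918 = (sqrt(177) - 4974)*918 = (-4974 + sqrt(177))*918 = -4566132 + 918*sqrt(177)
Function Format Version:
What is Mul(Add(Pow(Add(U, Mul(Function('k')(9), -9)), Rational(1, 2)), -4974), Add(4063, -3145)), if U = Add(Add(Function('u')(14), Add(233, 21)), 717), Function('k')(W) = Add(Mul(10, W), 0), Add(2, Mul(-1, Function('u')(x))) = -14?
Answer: Add(-4566132, Mul(918, Pow(177, Rational(1, 2)))) ≈ -4.5539e+6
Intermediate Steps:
Function('u')(x) = 16 (Function('u')(x) = Add(2, Mul(-1, -14)) = Add(2, 14) = 16)
Function('k')(W) = Mul(10, W)
U = 987 (U = Add(Add(16, Add(233, 21)), 717) = Add(Add(16, 254), 717) = Add(270, 717) = 987)
Mul(Add(Pow(Add(U, Mul(Function('k')(9), -9)), Rational(1, 2)), -4974), Add(4063, -3145)) = Mul(Add(Pow(Add(987, Mul(Mul(10, 9), -9)), Rational(1, 2)), -4974), Add(4063, -3145)) = Mul(Add(Pow(Add(987, Mul(90, -9)), Rational(1, 2)), -4974), 918) = Mul(Add(Pow(Add(987, -810), Rational(1, 2)), -4974), 918) = Mul(Add(Pow(177, Rational(1, 2)), -4974), 918) = Mul(Add(-4974, Pow(177, Rational(1, 2))), 918) = Add(-4566132, Mul(918, Pow(177, Rational(1, 2))))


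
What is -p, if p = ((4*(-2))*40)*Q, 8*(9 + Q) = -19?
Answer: -3640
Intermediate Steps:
Q = -91/8 (Q = -9 + (1/8)*(-19) = -9 - 19/8 = -91/8 ≈ -11.375)
p = 3640 (p = ((4*(-2))*40)*(-91/8) = -8*40*(-91/8) = -320*(-91/8) = 3640)
-p = -1*3640 = -3640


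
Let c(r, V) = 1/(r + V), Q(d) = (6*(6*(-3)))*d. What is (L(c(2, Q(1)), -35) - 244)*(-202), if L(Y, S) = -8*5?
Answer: 57368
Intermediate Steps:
Q(d) = -108*d (Q(d) = (6*(-18))*d = -108*d)
c(r, V) = 1/(V + r)
L(Y, S) = -40
(L(c(2, Q(1)), -35) - 244)*(-202) = (-40 - 244)*(-202) = -284*(-202) = 57368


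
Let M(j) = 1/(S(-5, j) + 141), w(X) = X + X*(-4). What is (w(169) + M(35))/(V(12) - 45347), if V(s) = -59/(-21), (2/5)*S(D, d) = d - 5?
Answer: 766577/68560416 ≈ 0.011181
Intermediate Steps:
S(D, d) = -25/2 + 5*d/2 (S(D, d) = 5*(d - 5)/2 = 5*(-5 + d)/2 = -25/2 + 5*d/2)
w(X) = -3*X (w(X) = X - 4*X = -3*X)
M(j) = 1/(257/2 + 5*j/2) (M(j) = 1/((-25/2 + 5*j/2) + 141) = 1/(257/2 + 5*j/2))
V(s) = 59/21 (V(s) = -59*(-1/21) = 59/21)
(w(169) + M(35))/(V(12) - 45347) = (-3*169 + 2/(257 + 5*35))/(59/21 - 45347) = (-507 + 2/(257 + 175))/(-952228/21) = (-507 + 2/432)*(-21/952228) = (-507 + 2*(1/432))*(-21/952228) = (-507 + 1/216)*(-21/952228) = -109511/216*(-21/952228) = 766577/68560416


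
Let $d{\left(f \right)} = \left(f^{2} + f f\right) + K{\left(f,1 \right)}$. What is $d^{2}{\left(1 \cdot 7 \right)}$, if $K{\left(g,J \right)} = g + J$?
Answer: $11236$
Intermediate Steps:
$K{\left(g,J \right)} = J + g$
$d{\left(f \right)} = 1 + f + 2 f^{2}$ ($d{\left(f \right)} = \left(f^{2} + f f\right) + \left(1 + f\right) = \left(f^{2} + f^{2}\right) + \left(1 + f\right) = 2 f^{2} + \left(1 + f\right) = 1 + f + 2 f^{2}$)
$d^{2}{\left(1 \cdot 7 \right)} = \left(1 + 1 \cdot 7 + 2 \left(1 \cdot 7\right)^{2}\right)^{2} = \left(1 + 7 + 2 \cdot 7^{2}\right)^{2} = \left(1 + 7 + 2 \cdot 49\right)^{2} = \left(1 + 7 + 98\right)^{2} = 106^{2} = 11236$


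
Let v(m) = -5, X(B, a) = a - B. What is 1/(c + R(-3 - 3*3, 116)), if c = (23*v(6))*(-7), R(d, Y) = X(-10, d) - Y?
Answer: 1/687 ≈ 0.0014556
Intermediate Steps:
R(d, Y) = 10 + d - Y (R(d, Y) = (d - 1*(-10)) - Y = (d + 10) - Y = (10 + d) - Y = 10 + d - Y)
c = 805 (c = (23*(-5))*(-7) = -115*(-7) = 805)
1/(c + R(-3 - 3*3, 116)) = 1/(805 + (10 + (-3 - 3*3) - 1*116)) = 1/(805 + (10 + (-3 - 9) - 116)) = 1/(805 + (10 - 12 - 116)) = 1/(805 - 118) = 1/687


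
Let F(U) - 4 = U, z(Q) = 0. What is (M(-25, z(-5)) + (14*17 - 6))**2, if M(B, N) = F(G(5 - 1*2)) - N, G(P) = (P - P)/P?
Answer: 55696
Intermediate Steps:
G(P) = 0 (G(P) = 0/P = 0)
F(U) = 4 + U
M(B, N) = 4 - N (M(B, N) = (4 + 0) - N = 4 - N)
(M(-25, z(-5)) + (14*17 - 6))**2 = ((4 - 1*0) + (14*17 - 6))**2 = ((4 + 0) + (238 - 6))**2 = (4 + 232)**2 = 236**2 = 55696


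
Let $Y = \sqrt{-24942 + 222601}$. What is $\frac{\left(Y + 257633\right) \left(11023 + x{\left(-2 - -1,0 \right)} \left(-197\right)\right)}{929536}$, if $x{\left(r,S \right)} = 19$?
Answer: $\frac{117223015}{58096} + \frac{455 \sqrt{197659}}{58096} \approx 2021.2$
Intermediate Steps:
$Y = \sqrt{197659} \approx 444.59$
$\frac{\left(Y + 257633\right) \left(11023 + x{\left(-2 - -1,0 \right)} \left(-197\right)\right)}{929536} = \frac{\left(\sqrt{197659} + 257633\right) \left(11023 + 19 \left(-197\right)\right)}{929536} = \left(257633 + \sqrt{197659}\right) \left(11023 - 3743\right) \frac{1}{929536} = \left(257633 + \sqrt{197659}\right) 7280 \cdot \frac{1}{929536} = \left(1875568240 + 7280 \sqrt{197659}\right) \frac{1}{929536} = \frac{117223015}{58096} + \frac{455 \sqrt{197659}}{58096}$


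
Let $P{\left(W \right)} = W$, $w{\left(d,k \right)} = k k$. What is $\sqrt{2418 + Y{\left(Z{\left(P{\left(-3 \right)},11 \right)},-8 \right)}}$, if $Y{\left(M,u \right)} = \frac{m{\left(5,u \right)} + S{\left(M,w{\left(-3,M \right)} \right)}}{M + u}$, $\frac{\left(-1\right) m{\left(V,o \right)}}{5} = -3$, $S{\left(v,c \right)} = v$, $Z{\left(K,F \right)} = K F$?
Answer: $\frac{2 \sqrt{1016349}}{41} \approx 49.178$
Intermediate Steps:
$w{\left(d,k \right)} = k^{2}$
$Z{\left(K,F \right)} = F K$
$m{\left(V,o \right)} = 15$ ($m{\left(V,o \right)} = \left(-5\right) \left(-3\right) = 15$)
$Y{\left(M,u \right)} = \frac{15 + M}{M + u}$
$\sqrt{2418 + Y{\left(Z{\left(P{\left(-3 \right)},11 \right)},-8 \right)}} = \sqrt{2418 + \frac{15 + 11 \left(-3\right)}{11 \left(-3\right) - 8}} = \sqrt{2418 + \frac{15 - 33}{-33 - 8}} = \sqrt{2418 + \frac{1}{-41} \left(-18\right)} = \sqrt{2418 - - \frac{18}{41}} = \sqrt{2418 + \frac{18}{41}} = \sqrt{\frac{99156}{41}} = \frac{2 \sqrt{1016349}}{41}$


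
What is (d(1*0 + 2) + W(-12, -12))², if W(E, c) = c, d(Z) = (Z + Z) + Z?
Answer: 36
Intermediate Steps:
d(Z) = 3*Z (d(Z) = 2*Z + Z = 3*Z)
(d(1*0 + 2) + W(-12, -12))² = (3*(1*0 + 2) - 12)² = (3*(0 + 2) - 12)² = (3*2 - 12)² = (6 - 12)² = (-6)² = 36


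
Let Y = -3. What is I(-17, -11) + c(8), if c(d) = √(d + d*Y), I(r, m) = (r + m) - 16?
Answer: -44 + 4*I ≈ -44.0 + 4.0*I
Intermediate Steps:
I(r, m) = -16 + m + r (I(r, m) = (m + r) - 16 = -16 + m + r)
c(d) = √2*√(-d) (c(d) = √(d + d*(-3)) = √(d - 3*d) = √(-2*d) = √2*√(-d))
I(-17, -11) + c(8) = (-16 - 11 - 17) + √2*√(-1*8) = -44 + √2*√(-8) = -44 + √2*(2*I*√2) = -44 + 4*I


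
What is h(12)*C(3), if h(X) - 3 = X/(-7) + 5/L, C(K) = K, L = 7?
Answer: 6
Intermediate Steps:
h(X) = 26/7 - X/7 (h(X) = 3 + (X/(-7) + 5/7) = 3 + (X*(-⅐) + 5*(⅐)) = 3 + (-X/7 + 5/7) = 3 + (5/7 - X/7) = 26/7 - X/7)
h(12)*C(3) = (26/7 - ⅐*12)*3 = (26/7 - 12/7)*3 = 2*3 = 6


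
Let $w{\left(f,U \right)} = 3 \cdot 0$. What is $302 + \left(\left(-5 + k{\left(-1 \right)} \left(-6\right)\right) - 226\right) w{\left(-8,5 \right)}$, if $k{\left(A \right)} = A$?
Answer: $302$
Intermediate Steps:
$w{\left(f,U \right)} = 0$
$302 + \left(\left(-5 + k{\left(-1 \right)} \left(-6\right)\right) - 226\right) w{\left(-8,5 \right)} = 302 + \left(\left(-5 - -6\right) - 226\right) 0 = 302 + \left(\left(-5 + 6\right) - 226\right) 0 = 302 + \left(1 - 226\right) 0 = 302 - 0 = 302 + 0 = 302$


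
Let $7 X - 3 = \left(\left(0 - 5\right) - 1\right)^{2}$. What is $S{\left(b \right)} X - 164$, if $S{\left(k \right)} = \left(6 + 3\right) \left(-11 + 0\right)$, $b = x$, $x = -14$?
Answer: $- \frac{5009}{7} \approx -715.57$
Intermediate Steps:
$b = -14$
$X = \frac{39}{7}$ ($X = \frac{3}{7} + \frac{\left(\left(0 - 5\right) - 1\right)^{2}}{7} = \frac{3}{7} + \frac{\left(-5 - 1\right)^{2}}{7} = \frac{3}{7} + \frac{\left(-6\right)^{2}}{7} = \frac{3}{7} + \frac{1}{7} \cdot 36 = \frac{3}{7} + \frac{36}{7} = \frac{39}{7} \approx 5.5714$)
$S{\left(k \right)} = -99$ ($S{\left(k \right)} = 9 \left(-11\right) = -99$)
$S{\left(b \right)} X - 164 = \left(-99\right) \frac{39}{7} - 164 = - \frac{3861}{7} - 164 = - \frac{5009}{7}$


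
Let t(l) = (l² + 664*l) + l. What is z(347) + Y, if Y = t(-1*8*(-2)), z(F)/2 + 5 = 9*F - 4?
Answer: 17124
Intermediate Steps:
z(F) = -18 + 18*F (z(F) = -10 + 2*(9*F - 4) = -10 + 2*(-4 + 9*F) = -10 + (-8 + 18*F) = -18 + 18*F)
t(l) = l² + 665*l
Y = 10896 (Y = (-1*8*(-2))*(665 - 1*8*(-2)) = (-8*(-2))*(665 - 8*(-2)) = 16*(665 + 16) = 16*681 = 10896)
z(347) + Y = (-18 + 18*347) + 10896 = (-18 + 6246) + 10896 = 6228 + 10896 = 17124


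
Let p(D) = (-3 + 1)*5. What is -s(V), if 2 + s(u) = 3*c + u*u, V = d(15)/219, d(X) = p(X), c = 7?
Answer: -911359/47961 ≈ -19.002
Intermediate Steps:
p(D) = -10 (p(D) = -2*5 = -10)
d(X) = -10
V = -10/219 ≈ -0.045662
s(u) = 19 + u**2 (s(u) = -2 + (3*7 + u*u) = -2 + (21 + u**2) = 19 + u**2)
-s(V) = -(19 + (-10/219)**2) = -(19 + 100/47961) = -1*911359/47961 = -911359/47961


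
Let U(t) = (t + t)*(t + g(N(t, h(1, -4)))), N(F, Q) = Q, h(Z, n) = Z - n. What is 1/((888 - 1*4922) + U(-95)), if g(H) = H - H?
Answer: 1/14016 ≈ 7.1347e-5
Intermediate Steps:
g(H) = 0
U(t) = 2*t² (U(t) = (t + t)*(t + 0) = (2*t)*t = 2*t²)
1/((888 - 1*4922) + U(-95)) = 1/((888 - 1*4922) + 2*(-95)²) = 1/((888 - 4922) + 2*9025) = 1/(-4034 + 18050) = 1/14016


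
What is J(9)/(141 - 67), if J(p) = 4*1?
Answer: 2/37 ≈ 0.054054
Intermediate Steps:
J(p) = 4
J(9)/(141 - 67) = 4/(141 - 67) = 4/74 = (1/74)*4 = 2/37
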